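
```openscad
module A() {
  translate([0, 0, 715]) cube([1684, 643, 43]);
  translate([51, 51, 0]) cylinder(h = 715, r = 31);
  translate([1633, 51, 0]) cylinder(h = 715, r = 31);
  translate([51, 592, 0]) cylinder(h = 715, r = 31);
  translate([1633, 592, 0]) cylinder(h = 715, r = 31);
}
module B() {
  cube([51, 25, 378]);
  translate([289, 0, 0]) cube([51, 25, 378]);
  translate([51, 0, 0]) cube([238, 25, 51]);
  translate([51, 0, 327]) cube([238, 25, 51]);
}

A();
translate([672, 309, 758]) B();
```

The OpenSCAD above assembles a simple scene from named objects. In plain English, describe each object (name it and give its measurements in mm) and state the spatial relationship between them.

A is a table with a 1684×643 mm rectangular top, 43 mm thick, top surface at z = 758 mm, supported by four round legs of 62 mm diameter, each leg's bounding box inset 20 mm from the nearest pair of top edges, running from the floor.

B is a picture frame with a 238×276 mm rectangular opening (x by z) and a uniform 51 mm border on every side. Frame depth is 25 mm along y. It is built from two vertical stiles running the full outside height and two horizontal rails spanning the gap between the stiles.

The picture frame is on top of the table, centred.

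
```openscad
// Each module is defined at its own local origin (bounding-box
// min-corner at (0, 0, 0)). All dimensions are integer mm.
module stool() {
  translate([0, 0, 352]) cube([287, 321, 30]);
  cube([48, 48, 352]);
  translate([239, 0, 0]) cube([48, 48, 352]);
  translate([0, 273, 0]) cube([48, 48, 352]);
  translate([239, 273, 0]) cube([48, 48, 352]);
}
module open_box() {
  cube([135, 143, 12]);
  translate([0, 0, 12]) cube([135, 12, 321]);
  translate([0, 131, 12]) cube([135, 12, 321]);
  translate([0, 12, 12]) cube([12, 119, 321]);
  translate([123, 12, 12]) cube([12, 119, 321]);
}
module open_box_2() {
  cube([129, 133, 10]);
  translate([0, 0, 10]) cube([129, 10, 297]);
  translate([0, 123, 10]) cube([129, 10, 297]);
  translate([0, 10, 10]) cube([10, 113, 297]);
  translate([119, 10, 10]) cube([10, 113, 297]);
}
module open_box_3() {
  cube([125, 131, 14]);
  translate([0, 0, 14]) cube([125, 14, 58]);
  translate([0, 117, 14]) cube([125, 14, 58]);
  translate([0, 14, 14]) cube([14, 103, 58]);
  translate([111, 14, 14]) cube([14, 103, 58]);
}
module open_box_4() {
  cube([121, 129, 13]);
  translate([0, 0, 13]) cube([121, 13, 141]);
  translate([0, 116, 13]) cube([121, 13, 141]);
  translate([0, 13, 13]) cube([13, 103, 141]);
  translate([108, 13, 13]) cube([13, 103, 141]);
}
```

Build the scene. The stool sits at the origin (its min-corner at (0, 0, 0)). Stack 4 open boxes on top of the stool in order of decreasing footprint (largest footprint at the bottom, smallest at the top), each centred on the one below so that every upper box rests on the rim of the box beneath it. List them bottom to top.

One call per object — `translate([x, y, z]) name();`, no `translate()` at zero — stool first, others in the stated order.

stool();
translate([76, 89, 382]) open_box();
translate([79, 94, 715]) open_box_2();
translate([81, 95, 1022]) open_box_3();
translate([83, 96, 1094]) open_box_4();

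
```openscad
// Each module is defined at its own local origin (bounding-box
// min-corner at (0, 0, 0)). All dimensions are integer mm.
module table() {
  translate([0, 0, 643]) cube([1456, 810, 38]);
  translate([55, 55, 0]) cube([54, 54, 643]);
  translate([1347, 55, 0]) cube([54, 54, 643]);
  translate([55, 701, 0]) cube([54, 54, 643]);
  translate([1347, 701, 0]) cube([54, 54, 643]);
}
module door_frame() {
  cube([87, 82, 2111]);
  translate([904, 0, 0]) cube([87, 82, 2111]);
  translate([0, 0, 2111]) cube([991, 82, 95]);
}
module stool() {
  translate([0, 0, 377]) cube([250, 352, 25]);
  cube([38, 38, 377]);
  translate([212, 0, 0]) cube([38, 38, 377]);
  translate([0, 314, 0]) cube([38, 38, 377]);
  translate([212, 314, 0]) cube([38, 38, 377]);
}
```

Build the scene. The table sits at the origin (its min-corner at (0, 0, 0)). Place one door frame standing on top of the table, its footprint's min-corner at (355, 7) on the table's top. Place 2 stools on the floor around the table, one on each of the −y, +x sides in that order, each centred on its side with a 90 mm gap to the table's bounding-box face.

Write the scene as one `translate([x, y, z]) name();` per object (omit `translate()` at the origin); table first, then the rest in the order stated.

table();
translate([355, 7, 681]) door_frame();
translate([603, -442, 0]) stool();
translate([1546, 229, 0]) stool();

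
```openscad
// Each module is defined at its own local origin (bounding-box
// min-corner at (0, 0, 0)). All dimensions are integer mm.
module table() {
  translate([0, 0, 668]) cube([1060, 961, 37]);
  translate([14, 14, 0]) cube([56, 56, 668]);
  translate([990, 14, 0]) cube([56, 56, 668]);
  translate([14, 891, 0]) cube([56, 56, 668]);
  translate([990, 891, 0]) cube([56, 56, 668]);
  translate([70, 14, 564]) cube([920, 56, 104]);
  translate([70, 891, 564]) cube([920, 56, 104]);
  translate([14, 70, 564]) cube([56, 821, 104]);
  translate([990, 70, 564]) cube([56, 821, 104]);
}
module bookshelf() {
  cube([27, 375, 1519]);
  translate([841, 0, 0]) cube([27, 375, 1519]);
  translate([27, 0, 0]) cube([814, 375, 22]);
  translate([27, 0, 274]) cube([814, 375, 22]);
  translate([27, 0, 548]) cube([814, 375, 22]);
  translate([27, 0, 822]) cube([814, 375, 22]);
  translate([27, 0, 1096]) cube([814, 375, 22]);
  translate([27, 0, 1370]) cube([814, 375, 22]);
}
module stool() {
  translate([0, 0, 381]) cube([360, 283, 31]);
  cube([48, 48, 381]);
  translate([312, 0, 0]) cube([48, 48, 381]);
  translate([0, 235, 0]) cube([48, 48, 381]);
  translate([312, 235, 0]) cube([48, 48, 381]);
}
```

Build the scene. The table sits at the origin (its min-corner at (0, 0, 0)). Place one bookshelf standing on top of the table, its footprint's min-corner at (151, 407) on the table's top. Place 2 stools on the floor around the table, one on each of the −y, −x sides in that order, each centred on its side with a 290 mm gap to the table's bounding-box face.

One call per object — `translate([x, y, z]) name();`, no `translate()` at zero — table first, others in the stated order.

table();
translate([151, 407, 705]) bookshelf();
translate([350, -573, 0]) stool();
translate([-650, 339, 0]) stool();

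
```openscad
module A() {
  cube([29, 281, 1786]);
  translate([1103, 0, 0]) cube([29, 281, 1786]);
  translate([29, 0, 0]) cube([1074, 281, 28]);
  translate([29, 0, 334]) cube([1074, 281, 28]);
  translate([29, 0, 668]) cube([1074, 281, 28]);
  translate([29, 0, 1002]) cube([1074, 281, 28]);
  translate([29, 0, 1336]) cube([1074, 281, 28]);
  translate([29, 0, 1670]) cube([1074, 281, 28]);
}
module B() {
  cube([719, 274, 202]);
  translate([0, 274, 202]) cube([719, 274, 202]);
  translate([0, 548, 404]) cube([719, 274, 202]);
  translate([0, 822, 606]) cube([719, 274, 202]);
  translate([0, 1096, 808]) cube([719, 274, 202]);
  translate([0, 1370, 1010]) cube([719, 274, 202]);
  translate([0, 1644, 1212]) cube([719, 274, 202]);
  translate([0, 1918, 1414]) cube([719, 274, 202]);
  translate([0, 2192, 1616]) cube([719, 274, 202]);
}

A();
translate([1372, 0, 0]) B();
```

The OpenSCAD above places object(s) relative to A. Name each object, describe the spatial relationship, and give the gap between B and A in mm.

A is a bookshelf. B is a staircase. The staircase is on the floor beside the bookshelf on its +x side. The gap between the staircase and the bookshelf is 240 mm.

The staircase's nearest face is 240 mm from the bookshelf's +x face.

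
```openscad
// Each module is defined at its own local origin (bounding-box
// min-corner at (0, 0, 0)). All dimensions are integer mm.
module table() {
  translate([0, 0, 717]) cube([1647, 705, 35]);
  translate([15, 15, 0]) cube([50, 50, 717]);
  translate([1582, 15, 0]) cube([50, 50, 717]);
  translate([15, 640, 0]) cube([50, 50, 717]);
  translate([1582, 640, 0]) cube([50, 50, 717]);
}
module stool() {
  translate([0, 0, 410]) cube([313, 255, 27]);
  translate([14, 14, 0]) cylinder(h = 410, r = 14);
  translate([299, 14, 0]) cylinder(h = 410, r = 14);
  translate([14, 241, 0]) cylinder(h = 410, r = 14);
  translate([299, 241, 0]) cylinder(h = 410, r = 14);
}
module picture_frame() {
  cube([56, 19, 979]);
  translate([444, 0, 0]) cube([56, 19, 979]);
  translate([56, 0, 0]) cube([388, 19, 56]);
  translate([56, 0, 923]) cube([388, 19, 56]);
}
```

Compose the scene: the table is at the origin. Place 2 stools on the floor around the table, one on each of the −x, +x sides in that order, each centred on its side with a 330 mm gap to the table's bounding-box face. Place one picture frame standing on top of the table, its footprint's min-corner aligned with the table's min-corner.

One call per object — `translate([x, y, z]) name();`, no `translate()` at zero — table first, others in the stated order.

table();
translate([-643, 225, 0]) stool();
translate([1977, 225, 0]) stool();
translate([0, 0, 752]) picture_frame();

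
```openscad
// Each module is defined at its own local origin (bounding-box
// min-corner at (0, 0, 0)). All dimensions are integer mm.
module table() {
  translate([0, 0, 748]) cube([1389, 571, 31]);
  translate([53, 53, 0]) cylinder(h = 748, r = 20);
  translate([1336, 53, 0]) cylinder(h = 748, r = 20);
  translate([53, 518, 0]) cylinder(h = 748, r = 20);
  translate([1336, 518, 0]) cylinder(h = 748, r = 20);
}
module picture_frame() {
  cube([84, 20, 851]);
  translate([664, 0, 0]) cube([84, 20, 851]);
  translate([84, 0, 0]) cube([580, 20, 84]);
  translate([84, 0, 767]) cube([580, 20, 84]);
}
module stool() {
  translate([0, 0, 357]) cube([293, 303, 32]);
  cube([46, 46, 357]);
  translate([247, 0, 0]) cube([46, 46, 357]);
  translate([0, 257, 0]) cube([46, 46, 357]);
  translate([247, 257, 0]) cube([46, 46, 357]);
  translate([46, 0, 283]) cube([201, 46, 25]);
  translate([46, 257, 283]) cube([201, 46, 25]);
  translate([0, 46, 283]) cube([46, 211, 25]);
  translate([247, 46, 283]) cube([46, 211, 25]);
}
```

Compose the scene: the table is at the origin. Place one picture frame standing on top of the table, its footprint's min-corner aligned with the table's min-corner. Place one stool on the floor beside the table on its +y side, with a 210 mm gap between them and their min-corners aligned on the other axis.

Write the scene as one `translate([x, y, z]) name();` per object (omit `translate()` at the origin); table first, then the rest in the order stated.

table();
translate([0, 0, 779]) picture_frame();
translate([0, 781, 0]) stool();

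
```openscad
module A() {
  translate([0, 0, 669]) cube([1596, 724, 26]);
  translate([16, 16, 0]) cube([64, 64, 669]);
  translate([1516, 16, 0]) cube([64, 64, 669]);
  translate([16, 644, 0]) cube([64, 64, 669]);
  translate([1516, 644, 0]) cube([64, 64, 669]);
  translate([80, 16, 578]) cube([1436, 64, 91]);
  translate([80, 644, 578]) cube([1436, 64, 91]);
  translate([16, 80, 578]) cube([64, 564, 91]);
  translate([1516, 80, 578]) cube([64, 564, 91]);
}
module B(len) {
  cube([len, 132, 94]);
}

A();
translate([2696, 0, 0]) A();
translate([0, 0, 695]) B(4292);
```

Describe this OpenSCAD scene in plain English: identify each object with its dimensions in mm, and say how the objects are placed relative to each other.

A is a rectangular dining table. The top is 1596×724×26 mm with its upper surface at z = 695 mm. It stands on four 64×64 mm square legs, each inset 16 mm from the nearest pair of top edges, running from the floor to the underside of the top. Four apron rails, 64 mm thick and 91 mm tall, run between adjacent legs with their top edges flush with the underside of the top and their outer faces flush with the legs' outer faces.

B is a rectangular beam 4292 mm long (x), 132 mm deep (y), 94 mm thick (z).

The beam spans the tops of two tables placed 1100 mm apart, resting at z = 695 mm.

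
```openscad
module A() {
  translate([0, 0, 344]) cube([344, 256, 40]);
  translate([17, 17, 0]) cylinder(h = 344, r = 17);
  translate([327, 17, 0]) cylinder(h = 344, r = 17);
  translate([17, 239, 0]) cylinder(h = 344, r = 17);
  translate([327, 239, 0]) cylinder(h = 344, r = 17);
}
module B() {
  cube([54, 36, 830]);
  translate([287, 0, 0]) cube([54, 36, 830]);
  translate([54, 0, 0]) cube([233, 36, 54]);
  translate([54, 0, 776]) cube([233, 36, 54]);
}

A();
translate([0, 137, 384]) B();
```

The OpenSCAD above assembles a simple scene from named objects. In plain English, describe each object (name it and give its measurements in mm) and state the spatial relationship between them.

A is a four-legged stool. The seat is 344×256 mm, 40 mm thick, top at z = 384 mm. It stands on four round legs, each 34 mm in diameter, from z = 0 to the seat underside, each leg's axis is inset half a diameter from the nearest pair of seat edges (so the leg's bounding box is flush with the corner).

B is a rectangular picture frame lying in the x–z plane (depth along y). The opening is 233 mm wide (x) by 722 mm tall (z), surrounded by a border 54 mm wide on all four sides. The frame is 36 mm deep and is made of two full-height vertical stiles with two horizontal rails fitted between them.

The picture frame is on top of the stool.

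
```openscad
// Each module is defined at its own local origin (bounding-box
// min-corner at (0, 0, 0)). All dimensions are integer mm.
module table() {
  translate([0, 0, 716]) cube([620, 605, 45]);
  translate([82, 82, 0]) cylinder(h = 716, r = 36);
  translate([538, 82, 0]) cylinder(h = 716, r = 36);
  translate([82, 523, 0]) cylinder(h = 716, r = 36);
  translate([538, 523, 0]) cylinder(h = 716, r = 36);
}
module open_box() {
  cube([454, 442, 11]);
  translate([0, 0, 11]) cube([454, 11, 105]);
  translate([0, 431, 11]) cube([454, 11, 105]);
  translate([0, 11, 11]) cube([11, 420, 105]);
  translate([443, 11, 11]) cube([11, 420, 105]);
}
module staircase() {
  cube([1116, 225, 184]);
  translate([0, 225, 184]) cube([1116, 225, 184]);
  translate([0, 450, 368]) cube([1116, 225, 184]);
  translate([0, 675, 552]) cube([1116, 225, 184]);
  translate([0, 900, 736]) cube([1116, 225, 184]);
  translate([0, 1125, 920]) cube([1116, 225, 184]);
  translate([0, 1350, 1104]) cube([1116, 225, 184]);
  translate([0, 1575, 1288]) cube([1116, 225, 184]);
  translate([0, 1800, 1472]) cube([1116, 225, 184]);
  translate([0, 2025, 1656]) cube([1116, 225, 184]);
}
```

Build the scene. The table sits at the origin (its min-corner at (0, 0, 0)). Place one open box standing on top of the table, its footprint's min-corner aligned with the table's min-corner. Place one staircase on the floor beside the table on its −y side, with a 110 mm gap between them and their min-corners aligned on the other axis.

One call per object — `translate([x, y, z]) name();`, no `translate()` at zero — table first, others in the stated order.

table();
translate([0, 0, 761]) open_box();
translate([0, -2360, 0]) staircase();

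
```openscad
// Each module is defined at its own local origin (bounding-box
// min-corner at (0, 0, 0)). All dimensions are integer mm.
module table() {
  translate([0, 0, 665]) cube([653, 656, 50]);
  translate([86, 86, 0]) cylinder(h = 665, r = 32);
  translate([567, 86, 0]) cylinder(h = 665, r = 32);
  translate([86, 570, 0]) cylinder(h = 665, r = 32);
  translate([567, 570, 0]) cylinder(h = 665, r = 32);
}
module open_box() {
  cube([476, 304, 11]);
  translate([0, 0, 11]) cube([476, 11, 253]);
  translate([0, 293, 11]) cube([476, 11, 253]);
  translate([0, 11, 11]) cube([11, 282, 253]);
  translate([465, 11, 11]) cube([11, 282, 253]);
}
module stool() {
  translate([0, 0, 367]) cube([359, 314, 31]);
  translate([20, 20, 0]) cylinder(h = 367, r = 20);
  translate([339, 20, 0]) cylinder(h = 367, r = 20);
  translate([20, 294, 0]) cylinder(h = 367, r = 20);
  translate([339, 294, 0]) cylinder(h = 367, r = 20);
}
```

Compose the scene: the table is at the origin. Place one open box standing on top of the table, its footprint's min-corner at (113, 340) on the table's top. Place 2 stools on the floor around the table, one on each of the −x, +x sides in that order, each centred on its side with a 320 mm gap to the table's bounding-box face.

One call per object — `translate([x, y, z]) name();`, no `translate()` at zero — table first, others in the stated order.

table();
translate([113, 340, 715]) open_box();
translate([-679, 171, 0]) stool();
translate([973, 171, 0]) stool();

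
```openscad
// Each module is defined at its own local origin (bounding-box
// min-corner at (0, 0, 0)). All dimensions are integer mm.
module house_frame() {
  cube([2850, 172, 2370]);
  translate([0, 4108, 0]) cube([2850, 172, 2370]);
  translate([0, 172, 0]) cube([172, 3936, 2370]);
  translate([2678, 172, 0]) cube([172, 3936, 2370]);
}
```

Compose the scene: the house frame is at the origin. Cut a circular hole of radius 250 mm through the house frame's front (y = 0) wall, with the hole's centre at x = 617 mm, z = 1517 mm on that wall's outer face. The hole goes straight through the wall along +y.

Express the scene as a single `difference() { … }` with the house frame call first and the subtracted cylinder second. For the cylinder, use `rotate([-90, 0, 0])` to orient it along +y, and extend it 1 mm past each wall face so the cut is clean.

difference() {
  house_frame();
  translate([617, -1, 1517]) rotate([-90, 0, 0]) cylinder(h = 174, r = 250);
}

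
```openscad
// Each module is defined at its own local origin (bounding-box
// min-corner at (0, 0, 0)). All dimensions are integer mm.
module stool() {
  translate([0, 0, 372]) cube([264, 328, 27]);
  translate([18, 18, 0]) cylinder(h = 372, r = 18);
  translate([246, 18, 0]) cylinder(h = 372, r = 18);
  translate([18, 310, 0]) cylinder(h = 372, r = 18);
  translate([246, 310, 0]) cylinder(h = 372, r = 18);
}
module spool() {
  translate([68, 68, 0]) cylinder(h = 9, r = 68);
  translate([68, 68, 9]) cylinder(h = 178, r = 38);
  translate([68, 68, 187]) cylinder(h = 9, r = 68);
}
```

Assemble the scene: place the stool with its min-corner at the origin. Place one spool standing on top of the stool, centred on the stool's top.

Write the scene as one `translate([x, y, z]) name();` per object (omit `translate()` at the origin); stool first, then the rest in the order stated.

stool();
translate([64, 96, 399]) spool();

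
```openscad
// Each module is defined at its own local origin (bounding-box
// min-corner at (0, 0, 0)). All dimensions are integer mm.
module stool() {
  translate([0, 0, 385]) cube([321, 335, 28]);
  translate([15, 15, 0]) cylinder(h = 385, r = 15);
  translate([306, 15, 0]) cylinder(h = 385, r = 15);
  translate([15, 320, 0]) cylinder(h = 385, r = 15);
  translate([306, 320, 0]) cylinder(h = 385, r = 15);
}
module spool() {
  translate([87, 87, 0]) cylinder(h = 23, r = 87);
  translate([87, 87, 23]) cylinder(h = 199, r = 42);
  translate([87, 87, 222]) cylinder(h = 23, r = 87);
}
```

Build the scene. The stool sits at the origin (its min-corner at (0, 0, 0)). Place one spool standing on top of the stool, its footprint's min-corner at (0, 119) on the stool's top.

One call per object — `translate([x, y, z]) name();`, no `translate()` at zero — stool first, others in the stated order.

stool();
translate([0, 119, 413]) spool();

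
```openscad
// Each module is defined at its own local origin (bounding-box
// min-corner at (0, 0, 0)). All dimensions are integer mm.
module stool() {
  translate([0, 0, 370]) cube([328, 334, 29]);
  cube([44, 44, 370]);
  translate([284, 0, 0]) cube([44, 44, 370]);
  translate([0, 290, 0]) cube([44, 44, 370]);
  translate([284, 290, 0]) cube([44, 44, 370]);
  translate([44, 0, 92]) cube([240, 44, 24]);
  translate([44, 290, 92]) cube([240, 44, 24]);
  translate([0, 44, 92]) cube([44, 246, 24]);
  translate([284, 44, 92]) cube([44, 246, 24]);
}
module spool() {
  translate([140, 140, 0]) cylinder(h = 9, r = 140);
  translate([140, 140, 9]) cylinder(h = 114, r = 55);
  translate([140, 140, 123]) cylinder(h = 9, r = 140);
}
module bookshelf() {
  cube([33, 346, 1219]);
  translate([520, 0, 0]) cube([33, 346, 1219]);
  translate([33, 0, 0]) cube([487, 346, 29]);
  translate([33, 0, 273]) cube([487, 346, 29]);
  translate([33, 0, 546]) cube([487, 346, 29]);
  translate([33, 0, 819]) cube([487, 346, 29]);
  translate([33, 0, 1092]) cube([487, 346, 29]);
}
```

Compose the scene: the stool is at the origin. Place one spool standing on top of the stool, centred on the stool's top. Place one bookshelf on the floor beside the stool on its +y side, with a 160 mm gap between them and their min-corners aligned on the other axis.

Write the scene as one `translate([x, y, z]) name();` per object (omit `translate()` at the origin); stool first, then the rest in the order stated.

stool();
translate([24, 27, 399]) spool();
translate([0, 494, 0]) bookshelf();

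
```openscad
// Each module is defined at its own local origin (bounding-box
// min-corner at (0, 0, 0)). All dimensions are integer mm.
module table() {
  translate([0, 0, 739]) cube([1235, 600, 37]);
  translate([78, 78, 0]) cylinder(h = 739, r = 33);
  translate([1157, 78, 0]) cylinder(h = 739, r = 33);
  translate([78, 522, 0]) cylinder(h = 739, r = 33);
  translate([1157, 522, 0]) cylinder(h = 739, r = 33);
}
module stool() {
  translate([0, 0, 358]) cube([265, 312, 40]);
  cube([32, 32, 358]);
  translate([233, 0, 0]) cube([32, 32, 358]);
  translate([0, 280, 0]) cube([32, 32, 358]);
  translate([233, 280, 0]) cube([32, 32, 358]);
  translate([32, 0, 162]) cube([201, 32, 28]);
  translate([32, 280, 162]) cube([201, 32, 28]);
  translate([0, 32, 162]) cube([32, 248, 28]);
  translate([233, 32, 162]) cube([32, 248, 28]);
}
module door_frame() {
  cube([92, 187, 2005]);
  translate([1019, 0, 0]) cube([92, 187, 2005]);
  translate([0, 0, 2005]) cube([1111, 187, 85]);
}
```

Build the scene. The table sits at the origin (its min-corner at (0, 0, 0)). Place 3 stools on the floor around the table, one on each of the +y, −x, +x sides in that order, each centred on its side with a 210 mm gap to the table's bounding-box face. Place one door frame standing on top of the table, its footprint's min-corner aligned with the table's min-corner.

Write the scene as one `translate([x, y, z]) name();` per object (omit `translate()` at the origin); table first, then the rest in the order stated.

table();
translate([485, 810, 0]) stool();
translate([-475, 144, 0]) stool();
translate([1445, 144, 0]) stool();
translate([0, 0, 776]) door_frame();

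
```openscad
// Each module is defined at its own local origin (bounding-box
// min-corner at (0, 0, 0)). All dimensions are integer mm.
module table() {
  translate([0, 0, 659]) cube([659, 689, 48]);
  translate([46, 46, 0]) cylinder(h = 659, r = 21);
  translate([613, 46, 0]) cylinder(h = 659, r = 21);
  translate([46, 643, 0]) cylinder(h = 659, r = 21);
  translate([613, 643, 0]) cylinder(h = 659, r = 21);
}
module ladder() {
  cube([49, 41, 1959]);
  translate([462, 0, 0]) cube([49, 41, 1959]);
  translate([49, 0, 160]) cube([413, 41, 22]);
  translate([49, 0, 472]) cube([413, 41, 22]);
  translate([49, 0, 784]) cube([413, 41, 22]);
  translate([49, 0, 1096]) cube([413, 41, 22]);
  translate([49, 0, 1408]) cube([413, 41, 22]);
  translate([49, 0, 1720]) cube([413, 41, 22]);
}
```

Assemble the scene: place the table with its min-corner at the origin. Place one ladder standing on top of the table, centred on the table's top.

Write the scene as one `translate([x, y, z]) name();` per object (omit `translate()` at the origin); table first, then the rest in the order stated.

table();
translate([74, 324, 707]) ladder();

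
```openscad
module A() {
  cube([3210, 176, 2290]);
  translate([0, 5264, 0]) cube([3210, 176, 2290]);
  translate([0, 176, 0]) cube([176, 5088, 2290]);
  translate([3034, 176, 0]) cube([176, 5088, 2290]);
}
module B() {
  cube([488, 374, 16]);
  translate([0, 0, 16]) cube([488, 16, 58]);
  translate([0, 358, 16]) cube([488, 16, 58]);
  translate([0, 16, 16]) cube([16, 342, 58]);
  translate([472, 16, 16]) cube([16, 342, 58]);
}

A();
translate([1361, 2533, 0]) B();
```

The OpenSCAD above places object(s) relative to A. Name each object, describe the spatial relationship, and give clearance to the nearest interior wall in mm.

Clearances: x = 1185, y = 2357; minimum 1185 mm.

A is a house frame. B is an open box. The open box sits inside the house frame, centred. The clearance to the nearest interior wall is 1185 mm.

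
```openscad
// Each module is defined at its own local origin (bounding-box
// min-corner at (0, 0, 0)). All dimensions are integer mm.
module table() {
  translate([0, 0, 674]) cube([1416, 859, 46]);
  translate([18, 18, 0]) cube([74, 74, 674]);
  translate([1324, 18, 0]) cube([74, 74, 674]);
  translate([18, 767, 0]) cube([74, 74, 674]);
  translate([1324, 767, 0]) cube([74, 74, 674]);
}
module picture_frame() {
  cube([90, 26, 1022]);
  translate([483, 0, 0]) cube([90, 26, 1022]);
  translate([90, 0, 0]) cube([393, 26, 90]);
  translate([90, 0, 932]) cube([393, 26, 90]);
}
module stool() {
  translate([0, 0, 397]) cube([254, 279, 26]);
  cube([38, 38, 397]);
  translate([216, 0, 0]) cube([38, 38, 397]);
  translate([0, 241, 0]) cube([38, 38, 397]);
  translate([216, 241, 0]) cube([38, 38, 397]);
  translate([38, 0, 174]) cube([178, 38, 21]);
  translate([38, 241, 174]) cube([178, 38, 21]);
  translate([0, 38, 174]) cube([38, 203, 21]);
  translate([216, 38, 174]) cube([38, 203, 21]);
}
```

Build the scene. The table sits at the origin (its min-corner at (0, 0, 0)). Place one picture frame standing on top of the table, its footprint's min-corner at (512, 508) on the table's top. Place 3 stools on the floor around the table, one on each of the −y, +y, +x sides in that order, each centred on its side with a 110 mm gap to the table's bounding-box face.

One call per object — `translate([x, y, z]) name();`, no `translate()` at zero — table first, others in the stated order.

table();
translate([512, 508, 720]) picture_frame();
translate([581, -389, 0]) stool();
translate([581, 969, 0]) stool();
translate([1526, 290, 0]) stool();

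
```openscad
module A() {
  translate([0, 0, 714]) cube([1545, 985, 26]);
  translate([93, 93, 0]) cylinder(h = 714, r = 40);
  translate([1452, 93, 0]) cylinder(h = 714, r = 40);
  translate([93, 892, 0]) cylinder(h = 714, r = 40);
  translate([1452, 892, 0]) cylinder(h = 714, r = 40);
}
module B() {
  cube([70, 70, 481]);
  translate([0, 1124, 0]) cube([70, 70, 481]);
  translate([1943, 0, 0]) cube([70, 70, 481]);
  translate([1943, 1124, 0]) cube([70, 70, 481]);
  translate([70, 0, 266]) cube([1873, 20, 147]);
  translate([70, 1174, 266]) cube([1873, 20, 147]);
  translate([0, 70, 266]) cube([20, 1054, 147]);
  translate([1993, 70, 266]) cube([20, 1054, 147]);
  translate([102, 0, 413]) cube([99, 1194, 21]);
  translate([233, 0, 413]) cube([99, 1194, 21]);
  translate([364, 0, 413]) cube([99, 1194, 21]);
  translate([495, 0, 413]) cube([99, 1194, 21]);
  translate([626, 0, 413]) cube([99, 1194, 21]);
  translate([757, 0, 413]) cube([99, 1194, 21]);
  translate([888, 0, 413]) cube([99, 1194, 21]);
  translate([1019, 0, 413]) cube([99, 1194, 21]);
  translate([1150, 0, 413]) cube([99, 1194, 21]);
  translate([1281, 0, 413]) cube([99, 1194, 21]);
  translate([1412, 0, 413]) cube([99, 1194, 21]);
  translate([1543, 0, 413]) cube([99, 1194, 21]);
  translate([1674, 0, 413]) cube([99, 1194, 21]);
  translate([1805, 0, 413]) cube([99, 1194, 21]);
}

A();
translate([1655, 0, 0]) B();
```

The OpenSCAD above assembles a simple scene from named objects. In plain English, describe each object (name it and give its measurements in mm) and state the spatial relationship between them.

A is a table: top 1545 mm (x) × 985 mm (y), 26 mm thick, upper face at z = 740 mm, on four round legs of 80 mm diameter, each leg's bounding box inset 53 mm from the nearest pair of top edges, running from z = 0 to the bottom of the top.

B is a bed frame 2013 mm long (x) by 1194 mm wide (y). Four 70×70 mm corner posts, 481 mm tall, at the corners of the footprint. Four rails of 20 mm thickness and 147 mm height run between adjacent posts with their undersides at z = 266 mm, their outer faces flush with the outside of the frame (the two x-running rails run between the posts' inner faces; the two y-running rails run between the posts' inner faces). 14 slats, each 99 mm wide (x) and 21 mm thick, lie across the top of the two x-running rails, running the full 1194 mm width of the frame in y; the slats are evenly spaced along x between the inner faces of the end posts with equal gaps (rounded down to the nearest mm) at the −x end and between each pair — any rounding remainder accumulates at the +x end.

The bed frame is on the floor beside the table on its +x side.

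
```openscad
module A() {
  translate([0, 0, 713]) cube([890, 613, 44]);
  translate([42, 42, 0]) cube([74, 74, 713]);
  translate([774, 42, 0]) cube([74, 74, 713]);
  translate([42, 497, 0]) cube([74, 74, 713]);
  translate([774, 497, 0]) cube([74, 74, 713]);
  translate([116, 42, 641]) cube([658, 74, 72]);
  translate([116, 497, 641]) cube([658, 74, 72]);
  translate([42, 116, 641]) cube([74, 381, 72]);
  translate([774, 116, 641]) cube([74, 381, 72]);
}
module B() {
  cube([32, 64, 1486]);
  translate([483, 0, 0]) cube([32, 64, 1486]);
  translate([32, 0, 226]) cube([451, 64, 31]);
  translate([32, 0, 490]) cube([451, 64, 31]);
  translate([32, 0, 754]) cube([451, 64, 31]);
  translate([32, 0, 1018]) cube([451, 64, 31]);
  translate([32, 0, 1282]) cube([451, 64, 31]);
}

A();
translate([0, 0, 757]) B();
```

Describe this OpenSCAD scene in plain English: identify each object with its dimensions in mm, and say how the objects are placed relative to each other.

A is a rectangular dining table. The top is 890×613×44 mm with its upper surface at z = 757 mm. It stands on four 74×74 mm square legs, each inset 42 mm from the nearest pair of top edges, running from the floor to the underside of the top. Four apron rails, 74 mm thick and 72 mm tall, run between adjacent legs with their top edges flush with the underside of the top and their outer faces flush with the legs' outer faces.

B is a wooden ladder with two side rails of 32×64 mm section and 1486 mm height, set 515 mm apart overall. Between them run 5 rectangular rungs (64 mm deep, 31 mm thick), front faces flush with the rails' −y face. The bottom of the first rung is 226 mm above the floor and each subsequent rung is 264 mm higher than the one below.

The ladder is on top of the table.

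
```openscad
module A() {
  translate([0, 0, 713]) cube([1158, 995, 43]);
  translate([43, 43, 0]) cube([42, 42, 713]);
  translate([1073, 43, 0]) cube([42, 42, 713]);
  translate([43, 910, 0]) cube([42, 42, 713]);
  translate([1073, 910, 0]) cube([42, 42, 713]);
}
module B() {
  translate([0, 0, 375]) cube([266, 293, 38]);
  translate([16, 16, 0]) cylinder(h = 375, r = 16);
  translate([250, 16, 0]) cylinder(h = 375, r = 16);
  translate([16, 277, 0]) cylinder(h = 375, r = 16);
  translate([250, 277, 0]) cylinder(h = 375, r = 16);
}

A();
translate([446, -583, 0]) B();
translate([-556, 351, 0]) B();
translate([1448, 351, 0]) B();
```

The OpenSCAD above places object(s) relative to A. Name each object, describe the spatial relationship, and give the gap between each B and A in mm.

A is a table. B is a stool. Three stools sit around the table at the −y, −x, +x sides. The gap between each stool and the table is 290 mm.

Each stool's nearest face is 290 mm from the table's bounding box.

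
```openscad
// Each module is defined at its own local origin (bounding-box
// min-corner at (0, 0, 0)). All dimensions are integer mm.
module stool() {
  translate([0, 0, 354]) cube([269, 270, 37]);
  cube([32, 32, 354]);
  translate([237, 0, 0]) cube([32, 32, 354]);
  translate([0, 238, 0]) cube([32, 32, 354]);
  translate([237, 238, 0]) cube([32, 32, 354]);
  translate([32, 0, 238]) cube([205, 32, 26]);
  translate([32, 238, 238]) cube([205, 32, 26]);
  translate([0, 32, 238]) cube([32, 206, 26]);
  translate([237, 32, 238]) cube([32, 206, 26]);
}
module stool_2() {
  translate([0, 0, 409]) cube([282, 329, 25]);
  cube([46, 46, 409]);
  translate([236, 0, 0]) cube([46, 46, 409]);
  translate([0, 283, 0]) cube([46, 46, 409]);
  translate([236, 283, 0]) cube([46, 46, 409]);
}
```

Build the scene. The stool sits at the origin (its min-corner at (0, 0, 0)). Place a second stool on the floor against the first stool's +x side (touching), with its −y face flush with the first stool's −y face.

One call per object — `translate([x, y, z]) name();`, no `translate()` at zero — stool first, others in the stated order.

stool();
translate([269, 0, 0]) stool_2();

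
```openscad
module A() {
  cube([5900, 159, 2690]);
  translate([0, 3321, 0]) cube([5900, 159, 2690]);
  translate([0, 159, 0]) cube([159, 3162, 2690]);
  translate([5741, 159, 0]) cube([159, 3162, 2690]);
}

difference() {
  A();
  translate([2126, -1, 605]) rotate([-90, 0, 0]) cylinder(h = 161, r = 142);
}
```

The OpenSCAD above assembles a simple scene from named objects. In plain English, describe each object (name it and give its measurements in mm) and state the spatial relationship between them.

A is the wall frame of a small rectangular building: four walls, each 2690 mm tall and 159 mm thick, enclosing a footprint 5900 mm (x) by 3480 mm (y) outside-to-outside, with no floor or roof. The front and back walls (the −y and +y sides) span the full width; the two side walls fit between them.

The house frame has a circular hole of radius 142 mm through its front wall, centred at (x = 2126, z = 605).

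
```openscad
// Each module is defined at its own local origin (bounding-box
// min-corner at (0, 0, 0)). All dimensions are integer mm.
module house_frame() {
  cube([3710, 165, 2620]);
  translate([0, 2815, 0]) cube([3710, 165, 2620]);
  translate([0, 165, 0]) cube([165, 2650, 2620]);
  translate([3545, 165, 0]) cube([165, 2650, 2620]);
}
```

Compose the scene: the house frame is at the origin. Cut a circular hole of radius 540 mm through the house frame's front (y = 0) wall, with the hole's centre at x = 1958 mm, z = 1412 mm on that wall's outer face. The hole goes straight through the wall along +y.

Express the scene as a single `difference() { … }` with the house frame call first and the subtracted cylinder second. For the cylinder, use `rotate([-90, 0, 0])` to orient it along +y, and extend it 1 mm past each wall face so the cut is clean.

difference() {
  house_frame();
  translate([1958, -1, 1412]) rotate([-90, 0, 0]) cylinder(h = 167, r = 540);
}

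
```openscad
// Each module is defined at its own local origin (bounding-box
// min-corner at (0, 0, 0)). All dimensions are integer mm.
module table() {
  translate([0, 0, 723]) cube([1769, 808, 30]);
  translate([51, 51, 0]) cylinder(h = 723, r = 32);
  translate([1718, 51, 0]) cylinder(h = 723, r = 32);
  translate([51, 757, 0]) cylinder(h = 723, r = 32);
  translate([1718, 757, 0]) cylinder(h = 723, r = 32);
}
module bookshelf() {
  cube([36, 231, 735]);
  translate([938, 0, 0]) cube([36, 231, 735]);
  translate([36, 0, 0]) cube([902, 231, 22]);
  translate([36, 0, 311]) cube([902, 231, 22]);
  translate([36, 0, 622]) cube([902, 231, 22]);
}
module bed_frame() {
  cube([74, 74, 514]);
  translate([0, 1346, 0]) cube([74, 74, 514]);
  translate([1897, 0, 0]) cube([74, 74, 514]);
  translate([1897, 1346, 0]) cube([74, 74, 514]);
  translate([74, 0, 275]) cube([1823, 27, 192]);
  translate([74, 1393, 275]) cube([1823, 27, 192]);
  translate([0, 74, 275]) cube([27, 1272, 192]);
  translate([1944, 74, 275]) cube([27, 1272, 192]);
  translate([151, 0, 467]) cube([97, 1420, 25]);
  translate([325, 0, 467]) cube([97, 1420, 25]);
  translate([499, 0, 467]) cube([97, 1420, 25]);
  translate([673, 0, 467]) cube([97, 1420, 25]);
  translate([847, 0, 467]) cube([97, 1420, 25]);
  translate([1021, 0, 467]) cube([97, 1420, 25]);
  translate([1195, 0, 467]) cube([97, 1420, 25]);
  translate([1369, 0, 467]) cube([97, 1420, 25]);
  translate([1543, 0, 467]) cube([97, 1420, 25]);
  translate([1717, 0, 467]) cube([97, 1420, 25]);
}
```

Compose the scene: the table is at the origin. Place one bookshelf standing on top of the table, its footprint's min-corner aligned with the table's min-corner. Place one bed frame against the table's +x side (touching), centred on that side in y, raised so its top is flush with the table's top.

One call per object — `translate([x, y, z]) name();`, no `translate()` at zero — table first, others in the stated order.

table();
translate([0, 0, 753]) bookshelf();
translate([1769, -306, 239]) bed_frame();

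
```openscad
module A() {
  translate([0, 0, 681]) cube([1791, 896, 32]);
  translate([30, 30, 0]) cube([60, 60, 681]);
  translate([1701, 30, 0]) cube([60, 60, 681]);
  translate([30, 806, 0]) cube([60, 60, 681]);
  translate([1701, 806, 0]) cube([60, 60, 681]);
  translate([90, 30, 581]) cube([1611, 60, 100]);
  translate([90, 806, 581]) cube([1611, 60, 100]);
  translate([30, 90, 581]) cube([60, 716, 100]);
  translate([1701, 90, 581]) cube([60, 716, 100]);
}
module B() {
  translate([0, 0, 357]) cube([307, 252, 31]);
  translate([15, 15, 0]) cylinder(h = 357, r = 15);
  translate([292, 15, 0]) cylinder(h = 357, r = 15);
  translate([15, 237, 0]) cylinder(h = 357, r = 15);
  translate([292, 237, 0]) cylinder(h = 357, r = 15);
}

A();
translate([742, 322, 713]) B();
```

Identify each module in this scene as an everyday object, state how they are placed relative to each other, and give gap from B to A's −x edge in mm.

The stool's min-x is at 742; the table's min-x is 0; gap = 742 mm.

A is a table. B is a stool. The stool is on top of the table, centred. The gap from the stool to the table's −x edge is 742 mm.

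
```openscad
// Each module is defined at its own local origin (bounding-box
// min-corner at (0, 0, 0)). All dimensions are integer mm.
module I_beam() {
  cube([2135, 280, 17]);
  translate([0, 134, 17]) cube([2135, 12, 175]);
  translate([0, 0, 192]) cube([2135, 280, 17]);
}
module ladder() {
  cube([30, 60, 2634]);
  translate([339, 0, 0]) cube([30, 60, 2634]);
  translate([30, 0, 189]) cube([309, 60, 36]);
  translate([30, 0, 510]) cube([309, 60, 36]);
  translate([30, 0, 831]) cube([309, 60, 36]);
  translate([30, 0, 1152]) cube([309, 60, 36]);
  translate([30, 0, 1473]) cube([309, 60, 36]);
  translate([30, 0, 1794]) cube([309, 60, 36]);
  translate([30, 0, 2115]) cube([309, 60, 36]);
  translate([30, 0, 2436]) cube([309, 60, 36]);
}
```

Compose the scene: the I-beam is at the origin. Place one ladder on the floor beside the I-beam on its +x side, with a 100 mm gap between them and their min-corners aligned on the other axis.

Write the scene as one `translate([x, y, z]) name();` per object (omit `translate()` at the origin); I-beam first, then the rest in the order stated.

I_beam();
translate([2235, 0, 0]) ladder();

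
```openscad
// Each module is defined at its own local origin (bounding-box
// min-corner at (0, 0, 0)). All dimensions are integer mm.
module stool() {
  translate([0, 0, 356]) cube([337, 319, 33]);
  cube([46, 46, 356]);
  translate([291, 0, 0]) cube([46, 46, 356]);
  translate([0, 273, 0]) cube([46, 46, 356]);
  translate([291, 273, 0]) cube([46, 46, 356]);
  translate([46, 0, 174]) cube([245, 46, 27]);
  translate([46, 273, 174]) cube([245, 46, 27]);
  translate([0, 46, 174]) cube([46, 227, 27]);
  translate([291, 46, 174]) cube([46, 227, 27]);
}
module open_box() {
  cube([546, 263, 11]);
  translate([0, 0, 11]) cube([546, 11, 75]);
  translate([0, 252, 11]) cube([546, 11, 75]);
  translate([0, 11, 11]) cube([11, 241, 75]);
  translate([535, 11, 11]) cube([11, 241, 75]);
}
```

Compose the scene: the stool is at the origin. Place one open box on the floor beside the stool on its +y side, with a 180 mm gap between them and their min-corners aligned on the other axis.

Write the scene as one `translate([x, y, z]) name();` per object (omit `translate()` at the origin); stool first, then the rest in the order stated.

stool();
translate([0, 499, 0]) open_box();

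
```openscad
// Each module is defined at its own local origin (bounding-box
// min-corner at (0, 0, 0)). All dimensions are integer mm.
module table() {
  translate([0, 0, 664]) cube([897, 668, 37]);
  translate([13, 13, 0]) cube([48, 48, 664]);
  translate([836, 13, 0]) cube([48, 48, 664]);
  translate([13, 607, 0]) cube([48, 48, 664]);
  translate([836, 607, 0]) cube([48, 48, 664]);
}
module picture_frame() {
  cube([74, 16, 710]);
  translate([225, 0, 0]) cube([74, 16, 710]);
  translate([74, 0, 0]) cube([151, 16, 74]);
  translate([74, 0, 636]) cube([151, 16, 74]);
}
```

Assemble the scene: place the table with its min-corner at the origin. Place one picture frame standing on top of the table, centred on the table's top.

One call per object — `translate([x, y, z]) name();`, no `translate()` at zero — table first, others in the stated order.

table();
translate([299, 326, 701]) picture_frame();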